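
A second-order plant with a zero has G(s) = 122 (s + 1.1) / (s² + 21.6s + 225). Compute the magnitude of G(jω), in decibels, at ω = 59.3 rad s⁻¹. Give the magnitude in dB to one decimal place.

|j59.3 + 1.1| = √(59.3² + 1.1²) = 59.31
|(j59.3)² + 21.6(j59.3) + 225| = |-3291.5 + j1280.9| = 3532
|G(j59.3)| = 122 × 59.31 / 3532 = 2.0487
20 log₁₀(2.0487) = 6.23 dB

6.2 dB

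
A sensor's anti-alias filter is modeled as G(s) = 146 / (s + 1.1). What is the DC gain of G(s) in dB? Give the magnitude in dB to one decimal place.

G(0) = 146 / 1.1 = 132.73
20 log₁₀(132.73) = 42.46 dB

42.5 dB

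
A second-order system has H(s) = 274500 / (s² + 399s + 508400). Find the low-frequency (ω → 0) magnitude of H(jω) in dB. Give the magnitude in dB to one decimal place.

-5.4 dB

H(0) = 274500 / 508400 = 0.53993
20 log₁₀(0.53993) = -5.35 dB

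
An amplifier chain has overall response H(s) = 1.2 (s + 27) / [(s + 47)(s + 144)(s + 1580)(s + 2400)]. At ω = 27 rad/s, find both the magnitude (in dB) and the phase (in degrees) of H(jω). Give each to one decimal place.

|H| = -176.4 dB, ∠H = 2.9°

|j27 + 27| = √(27² + 27²) = 38.18
|j27 + 47| = √(27² + 47²) = 54.2
|j27 + 144| = √(27² + 144²) = 146.5
|j27 + 1580| = √(27² + 1580²) = 1580
|j27 + 2400| = √(27² + 2400²) = 2400
|H(j27)| = 1.2 × 38.18 / (54.2 × 146.5 × 1580 × 2400) = 1.5213e-09
20 log₁₀(1.5213e-09) = -176.36 dB
∠(j27 + 27) = arctan(27/27) = 45.00°
∠(j27 + 47) = arctan(27/47) = 29.88°
∠(j27 + 144) = arctan(27/144) = 10.62°
∠(j27 + 1580) = arctan(27/1580) = 0.98°
∠(j27 + 2400) = arctan(27/2400) = 0.64°
∠H(j27) = 45.00° − (29.88° + 10.62° + 0.98° + 0.64°) = 2.88°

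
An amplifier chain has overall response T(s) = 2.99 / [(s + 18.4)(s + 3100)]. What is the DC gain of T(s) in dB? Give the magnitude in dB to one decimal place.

-85.6 dB

T(0) = 2.99 / (18.4 × 3100) = 5.2419e-05
20 log₁₀(5.2419e-05) = -85.61 dB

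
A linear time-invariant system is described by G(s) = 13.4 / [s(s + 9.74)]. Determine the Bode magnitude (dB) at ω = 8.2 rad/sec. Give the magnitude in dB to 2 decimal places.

-17.83 dB

|j8.2 + 9.74| = √(8.2² + 9.74²) = 12.73
|j8.2| = 8.2
|G(j8.2)| = 13.4 / (12.73 × 8.2) = 0.12835
20 log₁₀(0.12835) = -17.832 dB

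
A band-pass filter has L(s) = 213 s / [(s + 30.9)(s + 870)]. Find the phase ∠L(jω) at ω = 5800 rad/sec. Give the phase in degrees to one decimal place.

∠(j5800) = 90.00°
∠(j5800 + 30.9) = arctan(5800/30.9) = 89.69°
∠(j5800 + 870) = arctan(5800/870) = 81.47°
∠L(j5800) = 90.00° − (89.69° + 81.47°) = -81.16°

-81.2°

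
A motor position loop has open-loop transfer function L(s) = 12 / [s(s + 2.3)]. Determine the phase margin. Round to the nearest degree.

Gain crossover: |L(jω)| = 1 at ω ≈ 3.11 rad/s.
∠L(j3.11) = −90° − arctan(3.11/2.3) ≈ -143.47°
PM = 180° + (-143.47°) = 36.53°

37°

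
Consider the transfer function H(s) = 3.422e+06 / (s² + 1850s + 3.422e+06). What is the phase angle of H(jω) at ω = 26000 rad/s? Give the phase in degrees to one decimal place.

∠[(j26000)² + 1850(j26000) + 3.422e+06] = ∠[-6.7258e+08 + j4.81e+07] = 175.91°
∠H(j26000) = −175.91° = -175.91°

-175.9°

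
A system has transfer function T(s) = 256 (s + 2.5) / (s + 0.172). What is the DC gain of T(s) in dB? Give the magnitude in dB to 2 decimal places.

T(0) = 256 × 2.5 / 0.172 = 3720.9
20 log₁₀(3720.9) = 71.413 dB

71.41 dB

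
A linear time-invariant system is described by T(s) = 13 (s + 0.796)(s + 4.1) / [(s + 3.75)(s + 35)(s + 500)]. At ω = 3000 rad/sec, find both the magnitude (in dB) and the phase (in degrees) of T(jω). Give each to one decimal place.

|j3000 + 0.796| = √(3000² + 0.796²) = 3000
|j3000 + 4.1| = √(3000² + 4.1²) = 3000
|j3000 + 3.75| = √(3000² + 3.75²) = 3000
|j3000 + 35| = √(3000² + 35²) = 3000
|j3000 + 500| = √(3000² + 500²) = 3041
|T(j3000)| = 13 × 3000 × 3000 / (3000 × 3000 × 3041) = 0.0042741
20 log₁₀(0.0042741) = -47.38 dB
∠(j3000 + 0.796) = arctan(3000/0.796) = 89.98°
∠(j3000 + 4.1) = arctan(3000/4.1) = 89.92°
∠(j3000 + 3.75) = arctan(3000/3.75) = 89.93°
∠(j3000 + 35) = arctan(3000/35) = 89.33°
∠(j3000 + 500) = arctan(3000/500) = 80.54°
∠T(j3000) = 89.98° + 89.92° − (89.93° + 89.33° + 80.54°) = -79.89°

|T| = -47.4 dB, ∠T = -79.9°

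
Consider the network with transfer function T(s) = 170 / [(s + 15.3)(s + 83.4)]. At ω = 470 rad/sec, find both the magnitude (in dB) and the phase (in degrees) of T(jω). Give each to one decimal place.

|j470 + 15.3| = √(470² + 15.3²) = 470.2
|j470 + 83.4| = √(470² + 83.4²) = 477.3
|T(j470)| = 170 / (470.2 × 477.3) = 0.00075734
20 log₁₀(0.00075734) = -62.41 dB
∠(j470 + 15.3) = arctan(470/15.3) = 88.14°
∠(j470 + 83.4) = arctan(470/83.4) = 79.94°
∠T(j470) = − (88.14° + 79.94°) = -168.07°

|T| = -62.4 dB, ∠T = -168.1°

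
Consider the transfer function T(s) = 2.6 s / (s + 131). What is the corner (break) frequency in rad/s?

The single real pole at s = −131 gives a corner at ω = 131 rad/s.

131 rad/s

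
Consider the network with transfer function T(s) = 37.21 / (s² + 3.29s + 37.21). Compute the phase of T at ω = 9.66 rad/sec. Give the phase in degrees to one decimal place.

-150.5 deg

∠[(j9.66)² + 3.29(j9.66) + 37.21] = ∠[-56.106 + j31.781] = 150.47°
∠T(j9.66) = −150.47° = -150.47°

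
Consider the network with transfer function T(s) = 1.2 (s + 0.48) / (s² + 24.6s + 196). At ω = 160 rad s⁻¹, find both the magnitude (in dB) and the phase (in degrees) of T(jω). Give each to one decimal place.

|j160 + 0.48| = √(160² + 0.48²) = 160
|(j160)² + 24.6(j160) + 196| = |-25404 + j3936| = 2.571e+04
|T(j160)| = 1.2 × 160 / 2.571e+04 = 0.0074688
20 log₁₀(0.0074688) = -42.54 dB
∠(j160 + 0.48) = arctan(160/0.48) = 89.83°
∠[(j160)² + 24.6(j160) + 196] = ∠[-25404 + j3936] = 171.19°
∠T(j160) = 89.83° − 171.19° = -81.36°

|T| = -42.5 dB, ∠T = -81.4°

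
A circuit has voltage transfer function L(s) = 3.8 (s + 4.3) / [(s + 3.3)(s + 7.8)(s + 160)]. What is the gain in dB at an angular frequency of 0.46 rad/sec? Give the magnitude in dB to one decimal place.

|j0.46 + 4.3| = √(0.46² + 4.3²) = 4.325
|j0.46 + 3.3| = √(0.46² + 3.3²) = 3.332
|j0.46 + 7.8| = √(0.46² + 7.8²) = 7.814
|j0.46 + 160| = √(0.46² + 160²) = 160
|L(j0.46)| = 3.8 × 4.325 / (3.332 × 7.814 × 160) = 0.0039451
20 log₁₀(0.0039451) = -48.08 dB

-48.1 dB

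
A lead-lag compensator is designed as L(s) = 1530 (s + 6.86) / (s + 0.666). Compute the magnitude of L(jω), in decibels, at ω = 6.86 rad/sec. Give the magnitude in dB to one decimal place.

66.7 dB

|j6.86 + 6.86| = √(6.86² + 6.86²) = 9.702
|j6.86 + 0.666| = √(6.86² + 0.666²) = 6.892
|L(j6.86)| = 1530 × 9.702 / 6.892 = 2153.6
20 log₁₀(2153.6) = 66.66 dB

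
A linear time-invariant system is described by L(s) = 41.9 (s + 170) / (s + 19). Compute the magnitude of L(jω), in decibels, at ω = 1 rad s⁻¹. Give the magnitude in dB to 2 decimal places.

51.47 dB

|j1 + 170| = √(1² + 170²) = 170
|j1 + 19| = √(1² + 19²) = 19.03
|L(j1)| = 41.9 × 170 / 19.03 = 374.38
20 log₁₀(374.38) = 51.466 dB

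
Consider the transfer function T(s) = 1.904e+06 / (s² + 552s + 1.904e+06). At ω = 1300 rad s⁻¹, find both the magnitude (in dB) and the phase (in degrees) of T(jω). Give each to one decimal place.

|T| = 8.1 dB, ∠T = -73.4°

|(j1300)² + 552(j1300) + 1.904e+06| = |2.14e+05 + j7.176e+05| = 7.488e+05
|T(j1300)| = 1.904e+06 / 7.488e+05 = 2.5426
20 log₁₀(2.5426) = 8.11 dB
∠[(j1300)² + 552(j1300) + 1.904e+06] = ∠[2.14e+05 + j7.176e+05] = 73.39°
∠T(j1300) = −73.39° = -73.39°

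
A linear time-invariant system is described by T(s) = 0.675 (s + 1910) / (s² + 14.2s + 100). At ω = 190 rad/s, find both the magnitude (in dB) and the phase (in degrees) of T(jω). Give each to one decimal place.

|T| = -28.9 dB, ∠T = -170.0°

|j190 + 1910| = √(190² + 1910²) = 1919
|(j190)² + 14.2(j190) + 100| = |-36000 + j2698| = 3.61e+04
|T(j190)| = 0.675 × 1919 / 3.61e+04 = 0.035889
20 log₁₀(0.035889) = -28.90 dB
∠(j190 + 1910) = arctan(190/1910) = 5.68°
∠[(j190)² + 14.2(j190) + 100] = ∠[-36000 + j2698] = 175.71°
∠T(j190) = 5.68° − 175.71° = -170.03°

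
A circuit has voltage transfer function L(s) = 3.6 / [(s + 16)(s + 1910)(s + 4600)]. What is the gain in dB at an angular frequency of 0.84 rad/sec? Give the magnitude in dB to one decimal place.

-151.8 dB

|j0.84 + 16| = √(0.84² + 16²) = 16.02
|j0.84 + 1910| = √(0.84² + 1910²) = 1910
|j0.84 + 4600| = √(0.84² + 4600²) = 4600
|L(j0.84)| = 3.6 / (16.02 × 1910 × 4600) = 2.5574e-08
20 log₁₀(2.5574e-08) = -151.84 dB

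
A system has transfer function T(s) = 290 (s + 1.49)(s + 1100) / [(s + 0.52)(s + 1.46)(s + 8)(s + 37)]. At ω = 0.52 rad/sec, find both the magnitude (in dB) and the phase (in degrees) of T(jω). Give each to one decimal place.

|j0.52 + 1.49| = √(0.52² + 1.49²) = 1.578
|j0.52 + 1100| = √(0.52² + 1100²) = 1100
|j0.52 + 0.52| = √(0.52² + 0.52²) = 0.7354
|j0.52 + 1.46| = √(0.52² + 1.46²) = 1.55
|j0.52 + 8| = √(0.52² + 8²) = 8.017
|j0.52 + 37| = √(0.52² + 37²) = 37
|T(j0.52)| = 290 × 1.578 × 1100 / (0.7354 × 1.55 × 8.017 × 37) = 1488.9
20 log₁₀(1488.9) = 63.46 dB
∠(j0.52 + 1.49) = arctan(0.52/1.49) = 19.24°
∠(j0.52 + 1100) = arctan(0.52/1100) = 0.03°
∠(j0.52 + 0.52) = arctan(0.52/0.52) = 45.00°
∠(j0.52 + 1.46) = arctan(0.52/1.46) = 19.60°
∠(j0.52 + 8) = arctan(0.52/8) = 3.72°
∠(j0.52 + 37) = arctan(0.52/37) = 0.81°
∠T(j0.52) = 19.24° + 0.03° − (45.00° + 19.60° + 3.72° + 0.81°) = -49.86°

|T| = 63.5 dB, ∠T = -49.9 deg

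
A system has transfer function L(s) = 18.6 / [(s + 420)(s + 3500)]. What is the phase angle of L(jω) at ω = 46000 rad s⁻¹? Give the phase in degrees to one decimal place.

-175.1°

∠(j46000 + 420) = arctan(46000/420) = 89.48°
∠(j46000 + 3500) = arctan(46000/3500) = 85.65°
∠L(j46000) = − (89.48° + 85.65°) = -175.13°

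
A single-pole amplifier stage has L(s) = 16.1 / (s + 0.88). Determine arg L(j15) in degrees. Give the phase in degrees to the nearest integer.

∠(j15 + 0.88) = arctan(15/0.88) = 86.64°
∠L(j15) = −86.64° = -86.64°

-87°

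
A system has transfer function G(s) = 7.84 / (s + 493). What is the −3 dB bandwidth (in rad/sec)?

493 rad/sec

For a single-pole low-pass, the −3 dB point is at the pole: ω = 493 rad/sec.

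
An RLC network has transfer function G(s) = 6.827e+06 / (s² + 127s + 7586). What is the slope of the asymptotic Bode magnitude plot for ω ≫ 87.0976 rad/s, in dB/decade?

-40 dB/decade

With 0 zeros and 2 poles, the high-frequency asymptotic slope is 20 × (0 − 2) = -40 dB/decade.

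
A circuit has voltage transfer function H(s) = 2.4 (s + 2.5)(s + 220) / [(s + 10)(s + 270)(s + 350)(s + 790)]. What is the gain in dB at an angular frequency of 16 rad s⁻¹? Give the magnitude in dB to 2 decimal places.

-104.34 dB

|j16 + 2.5| = √(16² + 2.5²) = 16.19
|j16 + 220| = √(16² + 220²) = 220.6
|j16 + 10| = √(16² + 10²) = 18.87
|j16 + 270| = √(16² + 270²) = 270.5
|j16 + 350| = √(16² + 350²) = 350.4
|j16 + 790| = √(16² + 790²) = 790.2
|H(j16)| = 2.4 × 16.19 × 220.6 / (18.87 × 270.5 × 350.4 × 790.2) = 6.0681e-06
20 log₁₀(6.0681e-06) = -104.339 dB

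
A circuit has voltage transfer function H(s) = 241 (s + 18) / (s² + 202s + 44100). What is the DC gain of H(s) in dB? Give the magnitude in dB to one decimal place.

H(0) = 241 × 18 / 44100 = 0.098367
20 log₁₀(0.098367) = -20.14 dB

-20.1 dB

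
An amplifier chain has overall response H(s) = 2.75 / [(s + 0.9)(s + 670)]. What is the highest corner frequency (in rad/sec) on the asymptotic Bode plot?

Break frequencies occur at each pole and zero magnitude: 0.9 rad/sec, 670 rad/sec.
The highest is 670 rad/sec.

670 rad/sec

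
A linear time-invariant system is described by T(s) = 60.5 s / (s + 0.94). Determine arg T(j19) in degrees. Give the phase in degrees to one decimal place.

∠(j19) = 90.00°
∠(j19 + 0.94) = arctan(19/0.94) = 87.17°
∠T(j19) = 90.00° − 87.17° = 2.83°

2.8°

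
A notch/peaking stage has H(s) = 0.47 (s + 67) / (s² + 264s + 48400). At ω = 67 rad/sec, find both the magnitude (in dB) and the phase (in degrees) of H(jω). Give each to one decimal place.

|H| = -60.5 dB, ∠H = 23.1°

|j67 + 67| = √(67² + 67²) = 94.75
|(j67)² + 264(j67) + 48400| = |43911 + j17688| = 4.734e+04
|H(j67)| = 0.47 × 94.75 / 4.734e+04 = 0.00094073
20 log₁₀(0.00094073) = -60.53 dB
∠(j67 + 67) = arctan(67/67) = 45.00°
∠[(j67)² + 264(j67) + 48400] = ∠[43911 + j17688] = 21.94°
∠H(j67) = 45.00° − 21.94° = 23.06°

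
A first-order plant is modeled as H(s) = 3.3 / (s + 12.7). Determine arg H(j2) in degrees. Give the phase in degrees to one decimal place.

∠(j2 + 12.7) = arctan(2/12.7) = 8.95°
∠H(j2) = −8.95° = -8.95°

-8.9°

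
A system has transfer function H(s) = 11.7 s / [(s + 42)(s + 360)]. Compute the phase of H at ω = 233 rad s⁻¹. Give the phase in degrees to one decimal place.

∠(j233) = 90.00°
∠(j233 + 42) = arctan(233/42) = 79.78°
∠(j233 + 360) = arctan(233/360) = 32.91°
∠H(j233) = 90.00° − (79.78° + 32.91°) = -22.69°

-22.7 deg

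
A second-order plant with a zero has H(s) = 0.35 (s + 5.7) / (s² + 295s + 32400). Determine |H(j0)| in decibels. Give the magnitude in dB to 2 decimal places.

H(0) = 0.35 × 5.7 / 32400 = 6.1574e-05
20 log₁₀(6.1574e-05) = -84.212 dB

-84.21 dB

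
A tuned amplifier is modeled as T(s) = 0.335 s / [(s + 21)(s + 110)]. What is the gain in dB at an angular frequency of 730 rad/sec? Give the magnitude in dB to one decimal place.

-66.9 dB

|j730| = 730
|j730 + 21| = √(730² + 21²) = 730.3
|j730 + 110| = √(730² + 110²) = 738.2
|T(j730)| = 0.335 × 730 / (730.3 × 738.2) = 0.00045359
20 log₁₀(0.00045359) = -66.87 dB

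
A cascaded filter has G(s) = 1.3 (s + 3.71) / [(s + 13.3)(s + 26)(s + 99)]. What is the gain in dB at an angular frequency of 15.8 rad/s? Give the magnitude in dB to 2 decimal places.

|j15.8 + 3.71| = √(15.8² + 3.71²) = 16.23
|j15.8 + 13.3| = √(15.8² + 13.3²) = 20.65
|j15.8 + 26| = √(15.8² + 26²) = 30.42
|j15.8 + 99| = √(15.8² + 99²) = 100.3
|G(j15.8)| = 1.3 × 16.23 / (20.65 × 30.42 × 100.3) = 0.00033494
20 log₁₀(0.00033494) = -69.501 dB

-69.50 dB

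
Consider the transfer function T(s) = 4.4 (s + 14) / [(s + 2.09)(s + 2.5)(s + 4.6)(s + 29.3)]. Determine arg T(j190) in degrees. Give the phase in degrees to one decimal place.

∠(j190 + 14) = arctan(190/14) = 85.79°
∠(j190 + 2.09) = arctan(190/2.09) = 89.37°
∠(j190 + 2.5) = arctan(190/2.5) = 89.25°
∠(j190 + 4.6) = arctan(190/4.6) = 88.61°
∠(j190 + 29.3) = arctan(190/29.3) = 81.23°
∠T(j190) = 85.79° − (89.37° + 89.25° + 88.61° + 81.23°) = -262.68°

-262.7°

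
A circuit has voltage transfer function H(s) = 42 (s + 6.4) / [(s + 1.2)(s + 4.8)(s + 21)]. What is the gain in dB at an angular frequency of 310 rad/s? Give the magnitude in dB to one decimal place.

|j310 + 6.4| = √(310² + 6.4²) = 310.1
|j310 + 1.2| = √(310² + 1.2²) = 310
|j310 + 4.8| = √(310² + 4.8²) = 310
|j310 + 21| = √(310² + 21²) = 310.7
|H(j310)| = 42 × 310.1 / (310 × 310 × 310.7) = 0.00043608
20 log₁₀(0.00043608) = -67.21 dB

-67.2 dB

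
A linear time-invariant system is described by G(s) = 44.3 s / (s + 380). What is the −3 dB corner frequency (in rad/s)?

380 rad/s

For a single-pole high-pass, the −3 dB point is at the pole: ω = 380 rad/s.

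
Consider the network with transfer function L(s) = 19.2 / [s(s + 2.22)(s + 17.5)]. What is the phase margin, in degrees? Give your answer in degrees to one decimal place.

Gain crossover: |L(jω)| = 1 at ω ≈ 0.483 rad/sec.
∠L(j0.483) = −90° − arctan(0.483/2.22) − arctan(0.483/17.5) ≈ -103.85°
PM = 180° + (-103.85°) = 76.15°

76.2 deg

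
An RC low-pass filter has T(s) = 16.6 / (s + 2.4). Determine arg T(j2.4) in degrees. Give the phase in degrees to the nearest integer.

-45 deg

∠(j2.4 + 2.4) = arctan(2.4/2.4) = 45.00°
∠T(j2.4) = −45.00° = -45.00°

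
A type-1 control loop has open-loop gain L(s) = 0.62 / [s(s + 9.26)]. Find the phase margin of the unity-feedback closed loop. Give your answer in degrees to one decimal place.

Gain crossover: |L(jω)| = 1 at ω ≈ 0.067 rad s⁻¹.
∠L(j0.067) = −90° − arctan(0.067/9.26) ≈ -90.41°
PM = 180° + (-90.41°) = 89.59°

89.6°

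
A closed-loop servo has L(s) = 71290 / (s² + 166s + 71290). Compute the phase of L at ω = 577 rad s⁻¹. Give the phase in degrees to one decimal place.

-159.9°

∠[(j577)² + 166(j577) + 71290] = ∠[-2.6164e+05 + j95782] = 159.89°
∠L(j577) = −159.89° = -159.89°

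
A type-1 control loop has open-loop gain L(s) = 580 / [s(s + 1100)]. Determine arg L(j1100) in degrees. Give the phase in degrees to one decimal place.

-135.0°

∠(j1100 + 1100) = arctan(1100/1100) = 45.00°
∠(j1100) = 90.00°
∠L(j1100) = − (45.00° + 90.00°) = -135.00°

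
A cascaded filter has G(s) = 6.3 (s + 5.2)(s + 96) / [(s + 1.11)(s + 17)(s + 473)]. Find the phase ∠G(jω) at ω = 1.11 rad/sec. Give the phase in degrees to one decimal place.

-36.2°

∠(j1.11 + 5.2) = arctan(1.11/5.2) = 12.05°
∠(j1.11 + 96) = arctan(1.11/96) = 0.66°
∠(j1.11 + 1.11) = arctan(1.11/1.11) = 45.00°
∠(j1.11 + 17) = arctan(1.11/17) = 3.74°
∠(j1.11 + 473) = arctan(1.11/473) = 0.13°
∠G(j1.11) = 12.05° + 0.66° − (45.00° + 3.74° + 0.13°) = -36.16°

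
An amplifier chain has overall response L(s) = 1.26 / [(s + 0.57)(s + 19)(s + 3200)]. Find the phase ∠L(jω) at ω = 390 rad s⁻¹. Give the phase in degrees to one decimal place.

∠(j390 + 0.57) = arctan(390/0.57) = 89.92°
∠(j390 + 19) = arctan(390/19) = 87.21°
∠(j390 + 3200) = arctan(390/3200) = 6.95°
∠L(j390) = − (89.92° + 87.21° + 6.95°) = -184.08°

-184.1°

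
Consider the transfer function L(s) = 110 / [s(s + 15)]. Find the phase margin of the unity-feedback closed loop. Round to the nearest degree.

66°

Gain crossover: |L(jω)| = 1 at ω ≈ 6.7 rad/s.
∠L(j6.7) = −90° − arctan(6.7/15) ≈ -114.06°
PM = 180° + (-114.06°) = 65.94°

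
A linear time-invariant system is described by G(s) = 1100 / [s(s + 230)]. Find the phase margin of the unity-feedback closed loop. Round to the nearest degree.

89 deg

Gain crossover: |G(jω)| = 1 at ω ≈ 4.78 rad/s.
∠G(j4.78) = −90° − arctan(4.78/230) ≈ -91.19°
PM = 180° + (-91.19°) = 88.81°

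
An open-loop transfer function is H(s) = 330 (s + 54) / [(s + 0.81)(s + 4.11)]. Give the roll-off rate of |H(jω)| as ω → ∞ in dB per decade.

-20 dB/decade

With 1 zero and 2 poles, the high-frequency asymptotic slope is 20 × (1 − 2) = -20 dB/decade.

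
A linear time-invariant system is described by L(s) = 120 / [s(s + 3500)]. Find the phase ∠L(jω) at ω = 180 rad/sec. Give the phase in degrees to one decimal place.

-92.9°

∠(j180 + 3500) = arctan(180/3500) = 2.94°
∠(j180) = 90.00°
∠L(j180) = − (2.94° + 90.00°) = -92.94°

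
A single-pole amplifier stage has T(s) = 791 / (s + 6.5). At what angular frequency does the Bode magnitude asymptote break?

The single real pole at s = −6.5 gives a corner at ω = 6.5 rad/s.

6.5 rad/s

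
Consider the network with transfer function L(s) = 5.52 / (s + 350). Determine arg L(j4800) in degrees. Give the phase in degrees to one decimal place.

-85.8 deg

∠(j4800 + 350) = arctan(4800/350) = 85.83°
∠L(j4800) = −85.83° = -85.83°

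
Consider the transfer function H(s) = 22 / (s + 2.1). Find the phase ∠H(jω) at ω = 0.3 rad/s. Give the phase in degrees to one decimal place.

∠(j0.3 + 2.1) = arctan(0.3/2.1) = 8.13°
∠H(j0.3) = −8.13° = -8.13°

-8.1 deg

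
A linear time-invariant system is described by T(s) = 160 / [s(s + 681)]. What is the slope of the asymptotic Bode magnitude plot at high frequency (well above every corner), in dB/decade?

With 0 zeros and 2 poles, the high-frequency asymptotic slope is 20 × (0 − 2) = -40 dB/decade.

-40 dB/decade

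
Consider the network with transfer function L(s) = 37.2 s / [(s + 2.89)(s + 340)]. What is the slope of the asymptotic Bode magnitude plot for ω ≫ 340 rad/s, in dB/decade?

With 1 zero and 2 poles, the high-frequency asymptotic slope is 20 × (1 − 2) = -20 dB/decade.

-20 dB/decade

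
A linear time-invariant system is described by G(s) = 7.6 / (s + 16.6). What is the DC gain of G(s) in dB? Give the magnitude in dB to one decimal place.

G(0) = 7.6 / 16.6 = 0.45783
20 log₁₀(0.45783) = -6.79 dB

-6.8 dB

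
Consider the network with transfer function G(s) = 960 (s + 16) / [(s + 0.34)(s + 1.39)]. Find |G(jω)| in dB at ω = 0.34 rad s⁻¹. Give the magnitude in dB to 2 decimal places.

|j0.34 + 16| = √(0.34² + 16²) = 16
|j0.34 + 0.34| = √(0.34² + 0.34²) = 0.4808
|j0.34 + 1.39| = √(0.34² + 1.39²) = 1.431
|G(j0.34)| = 960 × 16 / (0.4808 × 1.431) = 22329
20 log₁₀(22329) = 86.977 dB

86.98 dB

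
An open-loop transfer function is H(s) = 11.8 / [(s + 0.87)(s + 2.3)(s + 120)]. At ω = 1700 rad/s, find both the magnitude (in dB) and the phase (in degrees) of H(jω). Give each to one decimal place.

|j1700 + 0.87| = √(1700² + 0.87²) = 1700
|j1700 + 2.3| = √(1700² + 2.3²) = 1700
|j1700 + 120| = √(1700² + 120²) = 1704
|H(j1700)| = 11.8 / (1700 × 1700 × 1704) = 2.3958e-09
20 log₁₀(2.3958e-09) = -172.41 dB
∠(j1700 + 0.87) = arctan(1700/0.87) = 89.97°
∠(j1700 + 2.3) = arctan(1700/2.3) = 89.92°
∠(j1700 + 120) = arctan(1700/120) = 85.96°
∠H(j1700) = − (89.97° + 89.92° + 85.96°) = -265.86°

|H| = -172.4 dB, ∠H = -265.9°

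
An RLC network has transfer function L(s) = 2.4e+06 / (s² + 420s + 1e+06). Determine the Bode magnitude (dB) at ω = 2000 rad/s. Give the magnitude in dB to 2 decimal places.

-2.27 dB

|(j2000)² + 420(j2000) + 1e+06| = |-3e+06 + j8.4e+05| = 3.115e+06
|L(j2000)| = 2.4e+06 / 3.115e+06 = 0.77037
20 log₁₀(0.77037) = -2.266 dB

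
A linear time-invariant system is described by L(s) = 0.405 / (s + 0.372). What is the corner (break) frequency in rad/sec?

The single real pole at s = −0.372 gives a corner at ω = 0.372 rad/sec.

0.372 rad/sec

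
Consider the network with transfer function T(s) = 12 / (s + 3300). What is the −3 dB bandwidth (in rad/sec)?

For a single-pole low-pass, the −3 dB point is at the pole: ω = 3300 rad/sec.

3300 rad/sec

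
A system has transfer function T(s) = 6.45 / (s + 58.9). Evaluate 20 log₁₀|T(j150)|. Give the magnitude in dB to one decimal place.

|j150 + 58.9| = √(150² + 58.9²) = 161.1
|T(j150)| = 6.45 / 161.1 = 0.040025
20 log₁₀(0.040025) = -27.95 dB

-28.0 dB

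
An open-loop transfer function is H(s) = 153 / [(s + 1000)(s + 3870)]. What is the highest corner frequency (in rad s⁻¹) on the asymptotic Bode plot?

3870 rad s⁻¹

Break frequencies occur at each pole and zero magnitude: 1000 rad s⁻¹, 3870 rad s⁻¹.
The highest is 3870 rad s⁻¹.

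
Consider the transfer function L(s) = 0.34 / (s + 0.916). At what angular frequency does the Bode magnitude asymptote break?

The single real pole at s = −0.916 gives a corner at ω = 0.916 rad/s.

0.916 rad/s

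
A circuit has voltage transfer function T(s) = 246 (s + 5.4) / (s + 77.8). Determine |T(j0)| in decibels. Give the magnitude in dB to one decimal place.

24.6 dB

T(0) = 246 × 5.4 / 77.8 = 17.075
20 log₁₀(17.075) = 24.65 dB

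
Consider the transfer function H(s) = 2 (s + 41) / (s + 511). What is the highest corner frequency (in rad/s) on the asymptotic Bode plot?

Break frequencies occur at each pole and zero magnitude: 41 rad/s, 511 rad/s.
The highest is 511 rad/s.

511 rad/s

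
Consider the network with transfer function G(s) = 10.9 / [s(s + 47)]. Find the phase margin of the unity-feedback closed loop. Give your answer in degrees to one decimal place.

89.7 deg

Gain crossover: |G(jω)| = 1 at ω ≈ 0.232 rad/s.
∠G(j0.232) = −90° − arctan(0.232/47) ≈ -90.28°
PM = 180° + (-90.28°) = 89.72°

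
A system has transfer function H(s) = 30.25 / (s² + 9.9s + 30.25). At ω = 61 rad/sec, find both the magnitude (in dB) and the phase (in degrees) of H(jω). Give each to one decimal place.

|(j61)² + 9.9(j61) + 30.25| = |-3690.8 + j603.9| = 3740
|H(j61)| = 30.25 / 3740 = 0.0080886
20 log₁₀(0.0080886) = -41.84 dB
∠[(j61)² + 9.9(j61) + 30.25] = ∠[-3690.8 + j603.9] = 170.71°
∠H(j61) = −170.71° = -170.71°

|H| = -41.8 dB, ∠H = -170.7°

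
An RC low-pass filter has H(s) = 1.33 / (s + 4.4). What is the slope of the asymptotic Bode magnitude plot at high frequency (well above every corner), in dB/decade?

-20 dB/decade

With 0 zeros and 1 pole, the high-frequency asymptotic slope is 20 × (0 − 1) = -20 dB/decade.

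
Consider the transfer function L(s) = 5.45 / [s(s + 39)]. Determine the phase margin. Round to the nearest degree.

Gain crossover: |L(jω)| = 1 at ω ≈ 0.14 rad/s.
∠L(j0.14) = −90° − arctan(0.14/39) ≈ -90.21°
PM = 180° + (-90.21°) = 89.79°

90°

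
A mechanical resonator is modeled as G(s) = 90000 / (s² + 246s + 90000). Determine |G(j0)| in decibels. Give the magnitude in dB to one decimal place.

0.0 dB

G(0) = 90000 / 90000 = 1
20 log₁₀(1) = 0.00 dB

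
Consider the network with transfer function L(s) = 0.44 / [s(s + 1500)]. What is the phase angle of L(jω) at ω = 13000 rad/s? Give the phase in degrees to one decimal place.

∠(j13000 + 1500) = arctan(13000/1500) = 83.42°
∠(j13000) = 90.00°
∠L(j13000) = − (83.42° + 90.00°) = -173.42°

-173.4°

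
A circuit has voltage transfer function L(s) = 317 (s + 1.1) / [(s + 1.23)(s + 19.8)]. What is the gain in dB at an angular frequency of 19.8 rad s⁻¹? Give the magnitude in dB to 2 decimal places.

|j19.8 + 1.1| = √(19.8² + 1.1²) = 19.83
|j19.8 + 1.23| = √(19.8² + 1.23²) = 19.84
|j19.8 + 19.8| = √(19.8² + 19.8²) = 28
|L(j19.8)| = 317 × 19.83 / (19.84 × 28) = 11.316
20 log₁₀(11.316) = 21.074 dB

21.07 dB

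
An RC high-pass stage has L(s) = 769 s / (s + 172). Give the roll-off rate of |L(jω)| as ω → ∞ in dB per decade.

With 1 zero and 1 pole, the high-frequency asymptotic slope is 20 × (1 − 1) = 0 dB/decade.

0 dB/decade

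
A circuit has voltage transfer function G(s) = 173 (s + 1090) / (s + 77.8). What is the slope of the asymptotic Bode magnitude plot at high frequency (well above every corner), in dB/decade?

0 dB/decade

With 1 zero and 1 pole, the high-frequency asymptotic slope is 20 × (1 − 1) = 0 dB/decade.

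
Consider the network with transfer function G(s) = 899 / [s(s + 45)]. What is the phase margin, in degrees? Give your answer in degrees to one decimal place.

Gain crossover: |G(jω)| = 1 at ω ≈ 18.5 rad/s.
∠G(j18.5) = −90° − arctan(18.5/45) ≈ -112.33°
PM = 180° + (-112.33°) = 67.67°

67.7 deg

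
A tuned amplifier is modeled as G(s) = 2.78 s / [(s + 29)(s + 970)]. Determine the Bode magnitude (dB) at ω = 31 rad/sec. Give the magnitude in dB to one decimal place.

|j31| = 31
|j31 + 29| = √(31² + 29²) = 42.45
|j31 + 970| = √(31² + 970²) = 970.5
|G(j31)| = 2.78 × 31 / (42.45 × 970.5) = 0.0020919
20 log₁₀(0.0020919) = -53.59 dB

-53.6 dB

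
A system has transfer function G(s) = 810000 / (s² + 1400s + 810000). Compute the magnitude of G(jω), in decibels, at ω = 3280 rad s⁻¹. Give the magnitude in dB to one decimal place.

-22.6 dB

|(j3280)² + 1400(j3280) + 810000| = |-9.9484e+06 + j4.592e+06| = 1.096e+07
|G(j3280)| = 810000 / 1.096e+07 = 0.073925
20 log₁₀(0.073925) = -22.62 dB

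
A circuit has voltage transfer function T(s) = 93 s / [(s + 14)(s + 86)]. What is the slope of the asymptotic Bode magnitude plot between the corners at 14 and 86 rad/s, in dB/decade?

0 dB/decade

In this band the factors already past their corner are: 1 differentiator zero, pole at 14; net slope = 0 dB/decade.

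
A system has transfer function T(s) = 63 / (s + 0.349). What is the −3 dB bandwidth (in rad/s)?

For a single-pole low-pass, the −3 dB point is at the pole: ω = 0.349 rad/s.

0.349 rad/s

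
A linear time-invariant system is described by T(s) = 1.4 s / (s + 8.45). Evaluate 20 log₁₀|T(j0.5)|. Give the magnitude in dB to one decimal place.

|j0.5| = 0.5
|j0.5 + 8.45| = √(0.5² + 8.45²) = 8.465
|T(j0.5)| = 1.4 × 0.5 / 8.465 = 0.082696
20 log₁₀(0.082696) = -21.65 dB

-21.7 dB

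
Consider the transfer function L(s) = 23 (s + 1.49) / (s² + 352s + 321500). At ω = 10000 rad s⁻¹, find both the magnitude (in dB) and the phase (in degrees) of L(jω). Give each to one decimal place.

|j10000 + 1.49| = √(10000² + 1.49²) = 1e+04
|(j10000)² + 352(j10000) + 321500| = |-9.9678e+07 + j3.52e+06| = 9.974e+07
|L(j10000)| = 23 × 1e+04 / 9.974e+07 = 0.002306
20 log₁₀(0.002306) = -52.74 dB
∠(j10000 + 1.49) = arctan(10000/1.49) = 89.99°
∠[(j10000)² + 352(j10000) + 321500] = ∠[-9.9678e+07 + j3.52e+06] = 177.98°
∠L(j10000) = 89.99° − 177.98° = -87.99°

|L| = -52.7 dB, ∠L = -88.0°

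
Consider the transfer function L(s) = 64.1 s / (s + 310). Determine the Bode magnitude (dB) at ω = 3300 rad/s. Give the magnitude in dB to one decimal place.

36.1 dB

|j3300| = 3300
|j3300 + 310| = √(3300² + 310²) = 3315
|L(j3300)| = 64.1 × 3300 / 3315 = 63.819
20 log₁₀(63.819) = 36.10 dB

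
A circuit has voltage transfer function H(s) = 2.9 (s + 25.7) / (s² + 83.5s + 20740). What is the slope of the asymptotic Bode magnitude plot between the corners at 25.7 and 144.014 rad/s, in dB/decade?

20 dB/decade

In this band the factors already past their corner are: zero at 25.7; net slope = 20 dB/decade.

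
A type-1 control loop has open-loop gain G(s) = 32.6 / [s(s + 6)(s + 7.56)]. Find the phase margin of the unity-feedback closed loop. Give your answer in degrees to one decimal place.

77.9 deg

Gain crossover: |G(jω)| = 1 at ω ≈ 0.711 rad/sec.
∠G(j0.711) = −90° − arctan(0.711/6) − arctan(0.711/7.56) ≈ -102.12°
PM = 180° + (-102.12°) = 77.88°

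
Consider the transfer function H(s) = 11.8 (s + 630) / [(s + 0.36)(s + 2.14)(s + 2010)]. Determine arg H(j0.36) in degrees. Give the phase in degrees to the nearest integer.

∠(j0.36 + 630) = arctan(0.36/630) = 0.03°
∠(j0.36 + 0.36) = arctan(0.36/0.36) = 45.00°
∠(j0.36 + 2.14) = arctan(0.36/2.14) = 9.55°
∠(j0.36 + 2010) = arctan(0.36/2010) = 0.01°
∠H(j0.36) = 0.03° − (45.00° + 9.55° + 0.01°) = -54.53°

-55°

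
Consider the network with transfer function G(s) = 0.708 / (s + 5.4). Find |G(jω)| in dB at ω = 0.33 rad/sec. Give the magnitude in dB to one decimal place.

-17.7 dB

|j0.33 + 5.4| = √(0.33² + 5.4²) = 5.41
|G(j0.33)| = 0.708 / 5.41 = 0.13087
20 log₁₀(0.13087) = -17.66 dB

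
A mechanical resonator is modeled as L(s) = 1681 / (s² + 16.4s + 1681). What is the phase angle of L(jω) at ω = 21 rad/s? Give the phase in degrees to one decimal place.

-15.5°

∠[(j21)² + 16.4(j21) + 1681] = ∠[1240 + j344.4] = 15.52°
∠L(j21) = −15.52° = -15.52°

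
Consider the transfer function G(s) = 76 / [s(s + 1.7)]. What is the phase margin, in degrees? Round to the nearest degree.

Gain crossover: |G(jω)| = 1 at ω ≈ 8.64 rad/s.
∠G(j8.64) = −90° − arctan(8.64/1.7) ≈ -168.86°
PM = 180° + (-168.86°) = 11.14°

11°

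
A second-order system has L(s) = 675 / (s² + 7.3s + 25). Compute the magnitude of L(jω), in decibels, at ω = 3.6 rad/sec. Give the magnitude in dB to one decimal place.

27.4 dB

|(j3.6)² + 7.3(j3.6) + 25| = |12.04 + j26.28| = 28.91
|L(j3.6)| = 675 / 28.91 = 23.351
20 log₁₀(23.351) = 27.37 dB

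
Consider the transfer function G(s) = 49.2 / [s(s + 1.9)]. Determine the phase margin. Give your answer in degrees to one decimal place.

Gain crossover: |G(jω)| = 1 at ω ≈ 6.89 rad/s.
∠G(j6.89) = −90° − arctan(6.89/1.9) ≈ -164.58°
PM = 180° + (-164.58°) = 15.42°

15.4°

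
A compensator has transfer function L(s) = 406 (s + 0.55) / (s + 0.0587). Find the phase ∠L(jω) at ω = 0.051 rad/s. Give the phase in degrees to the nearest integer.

∠(j0.051 + 0.55) = arctan(0.051/0.55) = 5.30°
∠(j0.051 + 0.0587) = arctan(0.051/0.0587) = 40.98°
∠L(j0.051) = 5.30° − 40.98° = -35.69°

-36°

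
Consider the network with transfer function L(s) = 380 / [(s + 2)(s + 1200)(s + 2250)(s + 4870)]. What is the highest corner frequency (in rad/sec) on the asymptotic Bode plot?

Break frequencies occur at each pole and zero magnitude: 2 rad/sec, 1200 rad/sec, 2250 rad/sec, 4870 rad/sec.
The highest is 4870 rad/sec.

4870 rad/sec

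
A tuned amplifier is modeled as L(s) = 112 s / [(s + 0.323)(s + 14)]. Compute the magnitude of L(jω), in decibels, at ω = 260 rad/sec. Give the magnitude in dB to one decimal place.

|j260| = 260
|j260 + 0.323| = √(260² + 0.323²) = 260
|j260 + 14| = √(260² + 14²) = 260.4
|L(j260)| = 112 × 260 / (260 × 260.4) = 0.43015
20 log₁₀(0.43015) = -7.33 dB

-7.3 dB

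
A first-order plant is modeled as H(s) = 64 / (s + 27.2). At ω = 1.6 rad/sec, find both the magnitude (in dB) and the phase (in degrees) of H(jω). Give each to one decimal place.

|j1.6 + 27.2| = √(1.6² + 27.2²) = 27.25
|H(j1.6)| = 64 / 27.25 = 2.3489
20 log₁₀(2.3489) = 7.42 dB
∠(j1.6 + 27.2) = arctan(1.6/27.2) = 3.37°
∠H(j1.6) = −3.37° = -3.37°

|H| = 7.4 dB, ∠H = -3.4°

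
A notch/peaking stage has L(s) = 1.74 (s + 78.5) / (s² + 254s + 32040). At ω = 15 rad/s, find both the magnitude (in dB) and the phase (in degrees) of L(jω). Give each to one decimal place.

|L| = -47.3 dB, ∠L = 4.0°

|j15 + 78.5| = √(15² + 78.5²) = 79.92
|(j15)² + 254(j15) + 32040| = |31815 + j3810| = 3.204e+04
|L(j15)| = 1.74 × 79.92 / 3.204e+04 = 0.0043399
20 log₁₀(0.0043399) = -47.25 dB
∠(j15 + 78.5) = arctan(15/78.5) = 10.82°
∠[(j15)² + 254(j15) + 32040] = ∠[31815 + j3810] = 6.83°
∠L(j15) = 10.82° − 6.83° = 3.99°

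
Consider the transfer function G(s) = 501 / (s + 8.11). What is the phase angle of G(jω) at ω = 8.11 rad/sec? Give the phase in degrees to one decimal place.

-45.0 deg

∠(j8.11 + 8.11) = arctan(8.11/8.11) = 45.00°
∠G(j8.11) = −45.00° = -45.00°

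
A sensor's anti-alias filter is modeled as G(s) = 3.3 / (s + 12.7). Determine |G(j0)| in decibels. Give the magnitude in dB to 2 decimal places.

G(0) = 3.3 / 12.7 = 0.25984
20 log₁₀(0.25984) = -11.706 dB

-11.71 dB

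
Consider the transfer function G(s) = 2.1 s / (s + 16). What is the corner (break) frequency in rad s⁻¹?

16 rad s⁻¹

The single real pole at s = −16 gives a corner at ω = 16 rad s⁻¹.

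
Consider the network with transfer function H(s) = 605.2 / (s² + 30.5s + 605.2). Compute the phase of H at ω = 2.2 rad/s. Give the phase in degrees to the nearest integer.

∠[(j2.2)² + 30.5(j2.2) + 605.2] = ∠[600.36 + j67.1] = 6.38°
∠H(j2.2) = −6.38° = -6.38°

-6°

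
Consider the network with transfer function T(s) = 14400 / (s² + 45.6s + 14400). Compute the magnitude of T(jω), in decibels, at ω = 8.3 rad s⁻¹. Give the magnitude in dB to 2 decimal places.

0.04 dB

|(j8.3)² + 45.6(j8.3) + 14400| = |14331 + j378.48| = 1.434e+04
|T(j8.3)| = 14400 / 1.434e+04 = 1.0045
20 log₁₀(1.0045) = 0.039 dB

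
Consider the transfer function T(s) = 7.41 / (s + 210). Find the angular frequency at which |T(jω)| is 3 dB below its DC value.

210 rad/sec

For a single-pole low-pass, the −3 dB point is at the pole: ω = 210 rad/sec.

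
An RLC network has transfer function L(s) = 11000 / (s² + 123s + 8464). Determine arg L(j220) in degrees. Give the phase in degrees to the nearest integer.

-146 deg

∠[(j220)² + 123(j220) + 8464] = ∠[-39936 + j27060] = 145.88°
∠L(j220) = −145.88° = -145.88°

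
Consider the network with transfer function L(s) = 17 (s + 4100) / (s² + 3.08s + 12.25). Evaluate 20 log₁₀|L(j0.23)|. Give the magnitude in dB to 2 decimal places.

|j0.23 + 4100| = √(0.23² + 4100²) = 4100
|(j0.23)² + 3.08(j0.23) + 12.25| = |12.197 + j0.7084| = 12.22
|L(j0.23)| = 17 × 4100 / 12.22 = 5704.9
20 log₁₀(5704.9) = 75.125 dB

75.12 dB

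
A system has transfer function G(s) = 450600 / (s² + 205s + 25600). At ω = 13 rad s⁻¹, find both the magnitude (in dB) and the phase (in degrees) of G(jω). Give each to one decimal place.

|(j13)² + 205(j13) + 25600| = |25431 + j2665| = 2.557e+04
|G(j13)| = 450600 / 2.557e+04 = 17.622
20 log₁₀(17.622) = 24.92 dB
∠[(j13)² + 205(j13) + 25600] = ∠[25431 + j2665] = 5.98°
∠G(j13) = −5.98° = -5.98°

|G| = 24.9 dB, ∠G = -6.0°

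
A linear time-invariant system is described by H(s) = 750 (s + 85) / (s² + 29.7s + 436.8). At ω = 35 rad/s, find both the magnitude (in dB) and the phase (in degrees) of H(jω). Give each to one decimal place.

|H| = 34.5 dB, ∠H = -104.8°

|j35 + 85| = √(35² + 85²) = 91.92
|(j35)² + 29.7(j35) + 436.8| = |-788.2 + j1039.5| = 1305
|H(j35)| = 750 × 91.92 / 1305 = 52.849
20 log₁₀(52.849) = 34.46 dB
∠(j35 + 85) = arctan(35/85) = 22.38°
∠[(j35)² + 29.7(j35) + 436.8] = ∠[-788.2 + j1039.5] = 127.17°
∠H(j35) = 22.38° − 127.17° = -104.79°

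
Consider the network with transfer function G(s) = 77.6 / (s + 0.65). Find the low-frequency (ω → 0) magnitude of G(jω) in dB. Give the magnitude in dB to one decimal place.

G(0) = 77.6 / 0.65 = 119.38
20 log₁₀(119.38) = 41.54 dB

41.5 dB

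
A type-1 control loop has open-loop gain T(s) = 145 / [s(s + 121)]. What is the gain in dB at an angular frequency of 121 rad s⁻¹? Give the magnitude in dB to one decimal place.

-43.1 dB

|j121 + 121| = √(121² + 121²) = 171.1
|j121| = 121
|T(j121)| = 145 / (171.1 × 121) = 0.007003
20 log₁₀(0.007003) = -43.09 dB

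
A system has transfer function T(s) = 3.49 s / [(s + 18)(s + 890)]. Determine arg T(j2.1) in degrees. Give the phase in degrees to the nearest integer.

83 deg

∠(j2.1) = 90.00°
∠(j2.1 + 18) = arctan(2.1/18) = 6.65°
∠(j2.1 + 890) = arctan(2.1/890) = 0.14°
∠T(j2.1) = 90.00° − (6.65° + 0.14°) = 83.21°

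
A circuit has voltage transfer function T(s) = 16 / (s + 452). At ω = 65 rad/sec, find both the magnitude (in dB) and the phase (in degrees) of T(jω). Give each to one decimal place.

|j65 + 452| = √(65² + 452²) = 456.6
|T(j65)| = 16 / 456.6 = 0.035038
20 log₁₀(0.035038) = -29.11 dB
∠(j65 + 452) = arctan(65/452) = 8.18°
∠T(j65) = −8.18° = -8.18°

|T| = -29.1 dB, ∠T = -8.2°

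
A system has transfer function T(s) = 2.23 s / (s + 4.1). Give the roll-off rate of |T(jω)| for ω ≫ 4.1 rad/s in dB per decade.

With 1 zero and 1 pole, the high-frequency asymptotic slope is 20 × (1 − 1) = 0 dB/decade.

0 dB/decade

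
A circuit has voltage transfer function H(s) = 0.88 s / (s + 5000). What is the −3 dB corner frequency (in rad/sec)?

5000 rad/sec

For a single-pole high-pass, the −3 dB point is at the pole: ω = 5000 rad/sec.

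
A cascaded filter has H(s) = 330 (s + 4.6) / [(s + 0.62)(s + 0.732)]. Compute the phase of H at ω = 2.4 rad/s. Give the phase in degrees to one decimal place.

∠(j2.4 + 4.6) = arctan(2.4/4.6) = 27.55°
∠(j2.4 + 0.62) = arctan(2.4/0.62) = 75.52°
∠(j2.4 + 0.732) = arctan(2.4/0.732) = 73.04°
∠H(j2.4) = 27.55° − (75.52° + 73.04°) = -121.00°

-121.0°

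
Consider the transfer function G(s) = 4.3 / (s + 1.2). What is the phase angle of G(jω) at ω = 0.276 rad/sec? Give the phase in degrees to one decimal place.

∠(j0.276 + 1.2) = arctan(0.276/1.2) = 12.95°
∠G(j0.276) = −12.95° = -12.95°

-13.0°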